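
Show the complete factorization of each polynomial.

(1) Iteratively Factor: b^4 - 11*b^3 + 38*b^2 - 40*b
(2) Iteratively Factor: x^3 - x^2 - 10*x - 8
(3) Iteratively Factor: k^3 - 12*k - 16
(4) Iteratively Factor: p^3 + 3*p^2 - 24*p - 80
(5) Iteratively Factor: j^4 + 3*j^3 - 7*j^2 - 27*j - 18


(1) = (b - 2)*(b^3 - 9*b^2 + 20*b) = b*(b - 2)*(b^2 - 9*b + 20) = b*(b - 4)*(b - 2)*(b - 5)
(2) = (x + 1)*(x^2 - 2*x - 8) = (x + 1)*(x + 2)*(x - 4)
(3) = (k + 2)*(k^2 - 2*k - 8) = (k - 4)*(k + 2)*(k + 2)
(4) = (p + 4)*(p^2 - p - 20) = (p + 4)^2*(p - 5)
(5) = (j + 3)*(j^3 - 7*j - 6) = (j + 1)*(j + 3)*(j^2 - j - 6) = (j + 1)*(j + 2)*(j + 3)*(j - 3)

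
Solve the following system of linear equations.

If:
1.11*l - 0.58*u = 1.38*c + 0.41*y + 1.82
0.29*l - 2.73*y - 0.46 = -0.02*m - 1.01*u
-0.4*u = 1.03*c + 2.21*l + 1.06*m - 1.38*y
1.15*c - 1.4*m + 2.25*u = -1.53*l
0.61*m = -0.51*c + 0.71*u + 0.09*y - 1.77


Then:
c = -2.45
l = 0.16
m = 2.11
u = 2.45
y = 0.77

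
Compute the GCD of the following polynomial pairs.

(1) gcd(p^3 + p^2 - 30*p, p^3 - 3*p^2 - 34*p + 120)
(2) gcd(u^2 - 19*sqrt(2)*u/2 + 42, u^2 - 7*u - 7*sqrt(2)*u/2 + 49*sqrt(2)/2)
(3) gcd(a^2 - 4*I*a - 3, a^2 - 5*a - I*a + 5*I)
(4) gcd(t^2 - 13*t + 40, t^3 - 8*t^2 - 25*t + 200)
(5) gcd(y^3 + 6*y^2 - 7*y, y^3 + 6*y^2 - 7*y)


(1) = p^2 + p - 30
(2) = u - 7*sqrt(2)/2
(3) = a - I
(4) = gcd((t - 8)*(t - 5), (t - 8)*(t - 5)*(t + 5)) = t^2 - 13*t + 40
(5) = gcd(y*(y - 1)*(y + 7), y*(y - 1)*(y + 7)) = y^3 + 6*y^2 - 7*y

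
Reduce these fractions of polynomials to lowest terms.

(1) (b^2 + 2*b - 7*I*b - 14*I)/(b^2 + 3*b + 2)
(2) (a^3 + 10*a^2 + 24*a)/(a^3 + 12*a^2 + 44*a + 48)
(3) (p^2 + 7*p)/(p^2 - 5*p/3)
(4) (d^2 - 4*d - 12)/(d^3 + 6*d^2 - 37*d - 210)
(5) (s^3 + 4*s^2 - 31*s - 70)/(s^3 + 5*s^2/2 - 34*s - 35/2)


(1) = (b - 7*I)/(b + 1)
(2) = a/(a + 2)
(3) = (3*p + 21)/(3*p - 5)
(4) = (d + 2)/(d^2 + 12*d + 35)
(5) = (2*s + 4)/(2*s + 1)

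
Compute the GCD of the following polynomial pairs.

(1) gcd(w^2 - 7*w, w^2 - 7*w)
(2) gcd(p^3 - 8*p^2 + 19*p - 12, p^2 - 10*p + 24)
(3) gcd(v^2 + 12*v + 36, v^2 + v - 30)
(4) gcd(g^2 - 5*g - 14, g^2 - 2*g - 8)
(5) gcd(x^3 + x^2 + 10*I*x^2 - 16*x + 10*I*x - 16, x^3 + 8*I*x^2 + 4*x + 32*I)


(1) = w^2 - 7*w
(2) = p - 4
(3) = v + 6
(4) = gcd((g - 7)*(g + 2), (g - 4)*(g + 2)) = g + 2
(5) = gcd((x + 1)*(x + 2*I)*(x + 8*I), (x - 2*I)*(x + 2*I)*(x + 8*I)) = x^2 + 10*I*x - 16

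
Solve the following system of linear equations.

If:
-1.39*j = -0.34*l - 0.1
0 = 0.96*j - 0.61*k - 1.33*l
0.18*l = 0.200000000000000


Then:
j = 0.34
k = -1.88
l = 1.11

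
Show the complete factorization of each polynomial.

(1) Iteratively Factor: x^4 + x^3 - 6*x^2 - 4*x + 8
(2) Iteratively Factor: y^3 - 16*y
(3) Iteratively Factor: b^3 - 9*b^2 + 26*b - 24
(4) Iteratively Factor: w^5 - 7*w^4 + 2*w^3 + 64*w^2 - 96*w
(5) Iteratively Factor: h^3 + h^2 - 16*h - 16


(1) = (x - 1)*(x^3 + 2*x^2 - 4*x - 8) = (x - 1)*(x + 2)*(x^2 - 4) = (x - 2)*(x - 1)*(x + 2)*(x + 2)
(2) = (y)*(y^2 - 16) = y*(y + 4)*(y - 4)
(3) = (b - 2)*(b^2 - 7*b + 12) = (b - 4)*(b - 2)*(b - 3)
(4) = (w + 3)*(w^4 - 10*w^3 + 32*w^2 - 32*w) = w*(w + 3)*(w^3 - 10*w^2 + 32*w - 32) = w*(w - 4)*(w + 3)*(w^2 - 6*w + 8) = w*(w - 4)*(w - 2)*(w + 3)*(w - 4)
(5) = (h - 4)*(h^2 + 5*h + 4) = (h - 4)*(h + 1)*(h + 4)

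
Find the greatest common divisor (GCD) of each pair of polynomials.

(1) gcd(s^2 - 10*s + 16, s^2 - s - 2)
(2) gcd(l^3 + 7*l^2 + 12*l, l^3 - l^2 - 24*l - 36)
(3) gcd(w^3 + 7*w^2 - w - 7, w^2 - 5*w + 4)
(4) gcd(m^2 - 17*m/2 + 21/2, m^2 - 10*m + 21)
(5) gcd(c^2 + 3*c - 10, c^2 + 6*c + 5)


(1) = gcd((s - 8)*(s - 2), (s - 2)*(s + 1)) = s - 2
(2) = l + 3
(3) = w - 1
(4) = m - 7
(5) = c + 5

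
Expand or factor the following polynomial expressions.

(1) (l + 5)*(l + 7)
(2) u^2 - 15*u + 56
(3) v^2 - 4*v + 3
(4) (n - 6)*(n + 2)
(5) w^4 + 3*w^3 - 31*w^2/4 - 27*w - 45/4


(1) = l^2 + 12*l + 35
(2) = (u - 8)*(u - 7)
(3) = (v - 3)*(v - 1)
(4) = n^2 - 4*n - 12
(5) = (w - 3)*(w + 1/2)*(w + 5/2)*(w + 3)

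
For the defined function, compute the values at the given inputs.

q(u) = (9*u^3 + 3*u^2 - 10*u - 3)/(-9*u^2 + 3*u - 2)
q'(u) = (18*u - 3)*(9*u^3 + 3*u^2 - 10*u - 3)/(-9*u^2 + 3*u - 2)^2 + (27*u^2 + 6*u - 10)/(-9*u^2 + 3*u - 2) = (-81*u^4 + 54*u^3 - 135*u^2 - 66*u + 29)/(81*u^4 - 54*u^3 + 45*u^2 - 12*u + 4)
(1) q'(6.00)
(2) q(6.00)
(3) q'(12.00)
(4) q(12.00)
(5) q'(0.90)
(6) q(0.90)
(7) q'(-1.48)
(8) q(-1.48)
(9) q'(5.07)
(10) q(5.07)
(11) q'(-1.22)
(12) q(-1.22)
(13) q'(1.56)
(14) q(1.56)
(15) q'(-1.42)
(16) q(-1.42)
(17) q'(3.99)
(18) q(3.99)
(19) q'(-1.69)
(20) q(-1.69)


(1) = -1.04
(2) = -6.46
(3) = -1.01
(4) = -12.57
(5) = -3.54
(6) = 0.46
(7) = -1.07
(8) = 0.41
(9) = -1.06
(10) = -5.48
(11) = -1.02
(12) = 0.14
(13) = -1.83
(14) = -1.19
(15) = -1.06
(16) = 0.35
(17) = -1.10
(18) = -4.32
(19) = -1.09
(20) = 0.64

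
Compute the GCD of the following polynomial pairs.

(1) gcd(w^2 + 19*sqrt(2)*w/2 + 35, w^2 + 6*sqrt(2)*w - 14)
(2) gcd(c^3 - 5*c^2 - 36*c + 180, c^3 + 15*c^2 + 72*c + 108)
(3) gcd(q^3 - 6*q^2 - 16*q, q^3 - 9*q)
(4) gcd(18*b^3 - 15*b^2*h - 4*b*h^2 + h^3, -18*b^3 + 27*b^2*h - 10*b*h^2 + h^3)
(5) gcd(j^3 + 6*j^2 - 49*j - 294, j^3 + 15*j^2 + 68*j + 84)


(1) = gcd((w + 5*sqrt(2)/2)*(w + 7*sqrt(2)), (w - sqrt(2))*(w + 7*sqrt(2))) = w + 7*sqrt(2)
(2) = gcd((c - 6)*(c - 5)*(c + 6), (c + 3)*(c + 6)^2) = c + 6
(3) = gcd(q*(q - 8)*(q + 2), q*(q - 3)*(q + 3)) = q
(4) = gcd((-6*b + h)*(-b + h)*(3*b + h), (-6*b + h)*(-3*b + h)*(-b + h)) = 6*b^2 - 7*b*h + h^2
(5) = j^2 + 13*j + 42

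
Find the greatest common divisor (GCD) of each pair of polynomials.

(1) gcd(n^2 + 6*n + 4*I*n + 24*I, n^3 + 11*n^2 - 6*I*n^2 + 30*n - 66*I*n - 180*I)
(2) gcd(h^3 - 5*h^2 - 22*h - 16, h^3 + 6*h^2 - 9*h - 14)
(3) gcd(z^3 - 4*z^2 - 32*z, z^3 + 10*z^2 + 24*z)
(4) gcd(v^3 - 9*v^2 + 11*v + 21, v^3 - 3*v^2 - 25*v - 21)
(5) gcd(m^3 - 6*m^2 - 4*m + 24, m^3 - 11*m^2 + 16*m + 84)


(1) = gcd((n + 6)*(n + 4*I), (n + 5)*(n + 6)*(n - 6*I)) = n + 6
(2) = h + 1
(3) = z^2 + 4*z
(4) = gcd((v - 7)*(v - 3)*(v + 1), (v - 7)*(v + 1)*(v + 3)) = v^2 - 6*v - 7
(5) = m^2 - 4*m - 12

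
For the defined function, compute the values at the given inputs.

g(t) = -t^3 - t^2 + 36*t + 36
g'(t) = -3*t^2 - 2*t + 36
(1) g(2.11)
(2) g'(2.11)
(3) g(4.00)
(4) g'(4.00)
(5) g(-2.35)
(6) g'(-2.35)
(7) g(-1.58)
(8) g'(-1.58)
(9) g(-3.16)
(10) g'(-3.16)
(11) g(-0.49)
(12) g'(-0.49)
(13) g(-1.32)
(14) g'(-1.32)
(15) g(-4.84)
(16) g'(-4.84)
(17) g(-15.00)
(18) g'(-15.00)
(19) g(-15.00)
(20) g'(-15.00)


(1) = 98.11
(2) = 18.42
(3) = 100.00
(4) = -20.00
(5) = -41.14
(6) = 24.13
(7) = -19.43
(8) = 31.67
(9) = -56.19
(10) = 12.36
(11) = 18.24
(12) = 36.26
(13) = -10.96
(14) = 33.41
(15) = -48.29
(16) = -24.60
(17) = 2646.00
(18) = -609.00
(19) = 2646.00
(20) = -609.00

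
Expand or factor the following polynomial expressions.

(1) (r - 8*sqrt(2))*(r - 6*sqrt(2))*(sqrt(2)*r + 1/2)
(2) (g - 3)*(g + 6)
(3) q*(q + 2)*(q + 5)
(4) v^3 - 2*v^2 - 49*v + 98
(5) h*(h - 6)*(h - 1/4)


(1) = sqrt(2)*r^3 - 55*r^2/2 + 89*sqrt(2)*r + 48
(2) = g^2 + 3*g - 18
(3) = q^3 + 7*q^2 + 10*q
(4) = (v - 7)*(v - 2)*(v + 7)
(5) = h^3 - 25*h^2/4 + 3*h/2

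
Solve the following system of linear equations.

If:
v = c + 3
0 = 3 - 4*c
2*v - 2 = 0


Then:
No Solution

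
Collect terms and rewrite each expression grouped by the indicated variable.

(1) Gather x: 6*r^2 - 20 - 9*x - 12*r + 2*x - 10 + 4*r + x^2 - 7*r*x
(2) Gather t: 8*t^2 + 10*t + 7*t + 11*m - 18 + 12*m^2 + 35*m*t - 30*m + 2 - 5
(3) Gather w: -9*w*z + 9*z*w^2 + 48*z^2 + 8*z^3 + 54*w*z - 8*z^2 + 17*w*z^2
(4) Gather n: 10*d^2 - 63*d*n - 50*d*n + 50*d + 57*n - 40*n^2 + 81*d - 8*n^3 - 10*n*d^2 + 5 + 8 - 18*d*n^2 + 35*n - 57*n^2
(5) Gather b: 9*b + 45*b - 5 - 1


(1) = 6*r^2 - 8*r + x^2 + x*(-7*r - 7) - 30
(2) = 12*m^2 - 19*m + 8*t^2 + t*(35*m + 17) - 21
(3) = 9*w^2*z + w*(17*z^2 + 45*z) + 8*z^3 + 40*z^2
(4) = 10*d^2 + 131*d - 8*n^3 + n^2*(-18*d - 97) + n*(-10*d^2 - 113*d + 92) + 13
(5) = 54*b - 6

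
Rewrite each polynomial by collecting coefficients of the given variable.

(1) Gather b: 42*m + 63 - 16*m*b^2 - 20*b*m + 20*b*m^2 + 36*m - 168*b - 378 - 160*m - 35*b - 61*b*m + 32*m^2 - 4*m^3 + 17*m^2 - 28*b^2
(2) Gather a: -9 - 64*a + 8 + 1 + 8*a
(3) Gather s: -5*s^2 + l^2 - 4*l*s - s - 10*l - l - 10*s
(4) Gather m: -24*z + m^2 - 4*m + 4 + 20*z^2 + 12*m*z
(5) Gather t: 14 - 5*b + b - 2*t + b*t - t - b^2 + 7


(1) = b^2*(-16*m - 28) + b*(20*m^2 - 81*m - 203) - 4*m^3 + 49*m^2 - 82*m - 315
(2) = -56*a
(3) = l^2 - 11*l - 5*s^2 + s*(-4*l - 11)
(4) = m^2 + m*(12*z - 4) + 20*z^2 - 24*z + 4
(5) = -b^2 - 4*b + t*(b - 3) + 21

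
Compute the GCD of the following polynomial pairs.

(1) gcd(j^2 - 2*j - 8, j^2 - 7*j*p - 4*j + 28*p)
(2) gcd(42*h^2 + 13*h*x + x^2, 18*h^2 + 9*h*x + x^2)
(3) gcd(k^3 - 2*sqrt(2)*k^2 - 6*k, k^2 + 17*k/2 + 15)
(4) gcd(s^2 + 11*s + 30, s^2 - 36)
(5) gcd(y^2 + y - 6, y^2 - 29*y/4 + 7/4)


(1) = gcd((j - 4)*(j + 2), (j - 4)*(j - 7*p)) = j - 4
(2) = gcd((6*h + x)*(7*h + x), (3*h + x)*(6*h + x)) = 6*h + x
(3) = gcd(k*(k - 3*sqrt(2))*(k + sqrt(2)), (k + 5/2)*(k + 6)) = 1
(4) = s + 6
(5) = 1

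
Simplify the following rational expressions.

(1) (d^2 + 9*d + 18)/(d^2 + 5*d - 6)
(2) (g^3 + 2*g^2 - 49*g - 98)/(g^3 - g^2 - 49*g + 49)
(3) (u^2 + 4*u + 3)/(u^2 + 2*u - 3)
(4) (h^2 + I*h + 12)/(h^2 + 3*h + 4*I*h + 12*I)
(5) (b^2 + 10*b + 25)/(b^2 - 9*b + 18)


(1) = (d + 3)/(d - 1)
(2) = (g + 2)/(g - 1)
(3) = (u + 1)/(u - 1)
(4) = (h - 3*I)/(h + 3)
(5) = (b^2 + 10*b + 25)/(b^2 - 9*b + 18)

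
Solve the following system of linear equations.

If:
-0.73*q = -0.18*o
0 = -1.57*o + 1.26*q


Then:
o = 0.00
q = 0.00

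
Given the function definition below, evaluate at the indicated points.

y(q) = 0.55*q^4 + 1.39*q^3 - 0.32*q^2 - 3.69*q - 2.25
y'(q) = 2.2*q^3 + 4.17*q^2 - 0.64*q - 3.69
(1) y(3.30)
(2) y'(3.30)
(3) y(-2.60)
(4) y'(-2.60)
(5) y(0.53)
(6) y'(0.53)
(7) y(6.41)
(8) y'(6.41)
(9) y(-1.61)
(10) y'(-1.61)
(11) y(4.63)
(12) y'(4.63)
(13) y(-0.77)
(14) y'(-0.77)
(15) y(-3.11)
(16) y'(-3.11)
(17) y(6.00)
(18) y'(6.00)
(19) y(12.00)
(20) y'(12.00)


(1) = 97.27
(2) = 118.67
(3) = 5.88
(4) = -12.50
(5) = -4.05
(6) = -2.53
(7) = 1255.57
(8) = 742.97
(9) = 0.76
(10) = -1.03
(11) = 364.51
(12) = 301.09
(13) = -0.04
(14) = -1.73
(15) = 15.77
(16) = -27.54
(17) = 977.13
(18) = 617.79
(19) = 13714.11
(20) = 4390.71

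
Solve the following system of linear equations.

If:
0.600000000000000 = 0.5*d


Then:
d = 1.20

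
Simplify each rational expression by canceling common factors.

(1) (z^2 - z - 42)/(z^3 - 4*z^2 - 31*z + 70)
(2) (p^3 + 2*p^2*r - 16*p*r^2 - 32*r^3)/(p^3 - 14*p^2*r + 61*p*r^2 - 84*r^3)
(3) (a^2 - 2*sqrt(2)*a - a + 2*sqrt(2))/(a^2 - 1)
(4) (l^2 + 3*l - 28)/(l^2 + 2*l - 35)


(1) = (z + 6)/(z^2 + 3*z - 10)
(2) = (p^2 + 6*p*r + 8*r^2)/(p^2 - 10*p*r + 21*r^2)
(3) = (a - 2*sqrt(2))/(a + 1)
(4) = (l - 4)/(l - 5)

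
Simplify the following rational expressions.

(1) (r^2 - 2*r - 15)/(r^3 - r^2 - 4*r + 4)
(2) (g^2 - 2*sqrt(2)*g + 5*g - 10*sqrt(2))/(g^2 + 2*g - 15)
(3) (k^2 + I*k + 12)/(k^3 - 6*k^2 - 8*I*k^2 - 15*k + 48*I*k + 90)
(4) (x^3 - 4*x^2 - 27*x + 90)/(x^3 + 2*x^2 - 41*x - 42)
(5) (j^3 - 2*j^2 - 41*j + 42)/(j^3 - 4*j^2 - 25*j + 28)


(1) = (r^2 - 2*r - 15)/(r^3 - r^2 - 4*r + 4)
(2) = (g - 2*sqrt(2))/(g - 3)
(3) = (k + 4*I)/(k^2 + k*(-6 - 5*I) + 30*I)
(4) = (x^2 + 2*x - 15)/(x^2 + 8*x + 7)
(5) = (j + 6)/(j + 4)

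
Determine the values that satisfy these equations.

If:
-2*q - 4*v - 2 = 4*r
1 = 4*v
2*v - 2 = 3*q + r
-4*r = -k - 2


Then:
k = -22/5
q = -3/10
r = -3/5
v = 1/4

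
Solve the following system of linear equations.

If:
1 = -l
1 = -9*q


Then:
l = -1
q = -1/9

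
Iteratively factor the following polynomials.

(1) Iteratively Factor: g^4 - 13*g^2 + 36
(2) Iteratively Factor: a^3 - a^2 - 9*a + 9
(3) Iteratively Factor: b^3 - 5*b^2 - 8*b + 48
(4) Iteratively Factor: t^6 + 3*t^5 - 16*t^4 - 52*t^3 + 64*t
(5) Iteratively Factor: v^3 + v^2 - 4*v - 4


(1) = (g + 2)*(g^3 - 2*g^2 - 9*g + 18) = (g + 2)*(g + 3)*(g^2 - 5*g + 6) = (g - 2)*(g + 2)*(g + 3)*(g - 3)
(2) = (a - 3)*(a^2 + 2*a - 3) = (a - 3)*(a + 3)*(a - 1)
(3) = (b + 3)*(b^2 - 8*b + 16) = (b - 4)*(b + 3)*(b - 4)
(4) = (t + 2)*(t^5 + t^4 - 18*t^3 - 16*t^2 + 32*t) = t*(t + 2)*(t^4 + t^3 - 18*t^2 - 16*t + 32) = t*(t - 1)*(t + 2)*(t^3 + 2*t^2 - 16*t - 32) = t*(t - 1)*(t + 2)*(t + 4)*(t^2 - 2*t - 8) = t*(t - 4)*(t - 1)*(t + 2)*(t + 4)*(t + 2)
(5) = (v + 1)*(v^2 - 4) = (v - 2)*(v + 1)*(v + 2)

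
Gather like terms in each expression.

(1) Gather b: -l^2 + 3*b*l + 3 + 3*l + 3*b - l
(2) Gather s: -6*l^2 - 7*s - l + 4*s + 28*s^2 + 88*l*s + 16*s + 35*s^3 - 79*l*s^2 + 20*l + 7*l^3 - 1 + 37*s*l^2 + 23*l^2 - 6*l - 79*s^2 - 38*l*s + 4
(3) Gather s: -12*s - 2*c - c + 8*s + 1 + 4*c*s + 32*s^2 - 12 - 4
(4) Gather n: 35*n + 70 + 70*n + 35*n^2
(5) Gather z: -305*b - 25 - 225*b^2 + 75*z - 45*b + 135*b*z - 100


(1) = b*(3*l + 3) - l^2 + 2*l + 3
(2) = 7*l^3 + 17*l^2 + 13*l + 35*s^3 + s^2*(-79*l - 51) + s*(37*l^2 + 50*l + 13) + 3
(3) = -3*c + 32*s^2 + s*(4*c - 4) - 15
(4) = 35*n^2 + 105*n + 70
(5) = -225*b^2 - 350*b + z*(135*b + 75) - 125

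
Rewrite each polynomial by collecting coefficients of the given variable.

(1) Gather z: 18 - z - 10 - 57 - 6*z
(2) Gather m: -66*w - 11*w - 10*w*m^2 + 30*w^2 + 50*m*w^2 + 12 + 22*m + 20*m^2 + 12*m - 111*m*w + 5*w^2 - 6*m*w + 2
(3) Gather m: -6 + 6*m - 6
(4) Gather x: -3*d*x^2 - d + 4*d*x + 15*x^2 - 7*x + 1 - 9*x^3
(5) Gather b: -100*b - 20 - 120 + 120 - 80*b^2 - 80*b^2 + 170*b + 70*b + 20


(1) = -7*z - 49
(2) = m^2*(20 - 10*w) + m*(50*w^2 - 117*w + 34) + 35*w^2 - 77*w + 14
(3) = 6*m - 12
(4) = -d - 9*x^3 + x^2*(15 - 3*d) + x*(4*d - 7) + 1
(5) = -160*b^2 + 140*b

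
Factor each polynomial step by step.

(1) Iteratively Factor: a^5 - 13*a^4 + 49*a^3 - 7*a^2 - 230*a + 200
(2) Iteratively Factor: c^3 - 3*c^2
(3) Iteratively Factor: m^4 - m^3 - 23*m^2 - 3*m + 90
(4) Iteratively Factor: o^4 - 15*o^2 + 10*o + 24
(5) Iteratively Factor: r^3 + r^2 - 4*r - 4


(1) = (a + 2)*(a^4 - 15*a^3 + 79*a^2 - 165*a + 100) = (a - 4)*(a + 2)*(a^3 - 11*a^2 + 35*a - 25) = (a - 4)*(a - 1)*(a + 2)*(a^2 - 10*a + 25) = (a - 5)*(a - 4)*(a - 1)*(a + 2)*(a - 5)
(2) = (c)*(c^2 - 3*c) = c*(c - 3)*(c)
(3) = (m + 3)*(m^3 - 4*m^2 - 11*m + 30) = (m + 3)^2*(m^2 - 7*m + 10) = (m - 5)*(m + 3)^2*(m - 2)
(4) = (o - 3)*(o^3 + 3*o^2 - 6*o - 8) = (o - 3)*(o + 1)*(o^2 + 2*o - 8) = (o - 3)*(o + 1)*(o + 4)*(o - 2)
(5) = (r + 2)*(r^2 - r - 2) = (r - 2)*(r + 2)*(r + 1)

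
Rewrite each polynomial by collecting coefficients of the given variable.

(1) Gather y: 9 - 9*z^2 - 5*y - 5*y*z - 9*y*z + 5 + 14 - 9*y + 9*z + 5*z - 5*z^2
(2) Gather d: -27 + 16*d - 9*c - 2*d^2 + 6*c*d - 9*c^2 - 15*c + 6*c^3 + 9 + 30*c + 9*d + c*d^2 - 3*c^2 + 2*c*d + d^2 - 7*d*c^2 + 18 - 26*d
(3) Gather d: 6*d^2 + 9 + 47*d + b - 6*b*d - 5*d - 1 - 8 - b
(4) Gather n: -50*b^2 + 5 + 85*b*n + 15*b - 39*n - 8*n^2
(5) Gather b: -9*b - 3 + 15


(1) = y*(-14*z - 14) - 14*z^2 + 14*z + 28
(2) = 6*c^3 - 12*c^2 + 6*c + d^2*(c - 1) + d*(-7*c^2 + 8*c - 1)
(3) = 6*d^2 + d*(42 - 6*b)
(4) = -50*b^2 + 15*b - 8*n^2 + n*(85*b - 39) + 5
(5) = 12 - 9*b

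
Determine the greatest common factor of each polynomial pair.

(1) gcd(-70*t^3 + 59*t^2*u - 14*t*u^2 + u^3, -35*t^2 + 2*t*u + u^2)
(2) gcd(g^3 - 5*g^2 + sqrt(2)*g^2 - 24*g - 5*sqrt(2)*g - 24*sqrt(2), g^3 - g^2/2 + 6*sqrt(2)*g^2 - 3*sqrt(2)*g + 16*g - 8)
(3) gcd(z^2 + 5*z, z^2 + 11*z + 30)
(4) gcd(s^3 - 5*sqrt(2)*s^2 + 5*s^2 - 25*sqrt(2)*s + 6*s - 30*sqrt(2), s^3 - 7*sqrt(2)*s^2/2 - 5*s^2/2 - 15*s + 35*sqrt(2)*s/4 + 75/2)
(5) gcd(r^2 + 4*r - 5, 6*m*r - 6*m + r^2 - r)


(1) = 5*t - u
(2) = 1
(3) = gcd(z*(z + 5), (z + 5)*(z + 6)) = z + 5
(4) = gcd((s + 2)*(s + 3)*(s - 5*sqrt(2)), (s - 5/2)*(s - 5*sqrt(2))*(s + 3*sqrt(2)/2)) = s - 5*sqrt(2)
(5) = gcd((r - 1)*(r + 5), (6*m + r)*(r - 1)) = r - 1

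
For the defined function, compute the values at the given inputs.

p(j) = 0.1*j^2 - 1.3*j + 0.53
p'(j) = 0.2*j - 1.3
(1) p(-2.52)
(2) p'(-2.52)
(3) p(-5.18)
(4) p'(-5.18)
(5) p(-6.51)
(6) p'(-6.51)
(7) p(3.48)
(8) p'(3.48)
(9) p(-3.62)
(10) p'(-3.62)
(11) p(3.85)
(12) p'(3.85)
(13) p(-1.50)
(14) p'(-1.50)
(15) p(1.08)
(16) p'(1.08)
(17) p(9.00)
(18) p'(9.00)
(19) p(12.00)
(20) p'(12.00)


(1) = 4.44
(2) = -1.80
(3) = 9.95
(4) = -2.34
(5) = 13.23
(6) = -2.60
(7) = -2.78
(8) = -0.60
(9) = 6.55
(10) = -2.02
(11) = -2.99
(12) = -0.53
(13) = 2.71
(14) = -1.60
(15) = -0.76
(16) = -1.08
(17) = -3.07
(18) = 0.50
(19) = -0.67
(20) = 1.10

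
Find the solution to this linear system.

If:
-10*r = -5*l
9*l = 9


Then:
l = 1
r = 1/2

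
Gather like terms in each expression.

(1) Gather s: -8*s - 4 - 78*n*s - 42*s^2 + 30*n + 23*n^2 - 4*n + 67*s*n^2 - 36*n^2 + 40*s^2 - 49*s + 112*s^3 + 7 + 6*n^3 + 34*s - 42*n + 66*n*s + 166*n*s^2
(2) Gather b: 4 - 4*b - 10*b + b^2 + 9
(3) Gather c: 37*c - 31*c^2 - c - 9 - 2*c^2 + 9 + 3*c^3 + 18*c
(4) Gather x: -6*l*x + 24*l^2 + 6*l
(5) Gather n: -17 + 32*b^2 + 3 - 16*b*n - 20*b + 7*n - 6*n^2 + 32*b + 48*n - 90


(1) = 6*n^3 - 13*n^2 - 16*n + 112*s^3 + s^2*(166*n - 2) + s*(67*n^2 - 12*n - 23) + 3
(2) = b^2 - 14*b + 13
(3) = 3*c^3 - 33*c^2 + 54*c
(4) = 24*l^2 - 6*l*x + 6*l
(5) = 32*b^2 + 12*b - 6*n^2 + n*(55 - 16*b) - 104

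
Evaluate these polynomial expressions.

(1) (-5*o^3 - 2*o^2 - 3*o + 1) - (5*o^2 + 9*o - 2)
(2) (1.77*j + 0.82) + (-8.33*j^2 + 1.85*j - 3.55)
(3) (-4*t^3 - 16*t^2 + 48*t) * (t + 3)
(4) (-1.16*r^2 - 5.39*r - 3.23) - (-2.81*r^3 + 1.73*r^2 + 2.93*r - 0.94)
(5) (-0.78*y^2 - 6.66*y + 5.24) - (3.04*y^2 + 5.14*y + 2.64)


(1) = -5*o^3 - 7*o^2 - 12*o + 3
(2) = -8.33*j^2 + 3.62*j - 2.73
(3) = -4*t^4 - 28*t^3 + 144*t
(4) = 2.81*r^3 - 2.89*r^2 - 8.32*r - 2.29
(5) = -3.82*y^2 - 11.8*y + 2.6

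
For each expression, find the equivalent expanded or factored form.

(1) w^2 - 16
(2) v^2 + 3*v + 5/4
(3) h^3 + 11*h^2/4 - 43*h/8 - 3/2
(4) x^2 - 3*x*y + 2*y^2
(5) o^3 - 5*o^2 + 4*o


(1) = (w - 4)*(w + 4)
(2) = (v + 1/2)*(v + 5/2)
(3) = (h - 3/2)*(h + 1/4)*(h + 4)
(4) = (x - 2*y)*(x - y)
(5) = o*(o - 4)*(o - 1)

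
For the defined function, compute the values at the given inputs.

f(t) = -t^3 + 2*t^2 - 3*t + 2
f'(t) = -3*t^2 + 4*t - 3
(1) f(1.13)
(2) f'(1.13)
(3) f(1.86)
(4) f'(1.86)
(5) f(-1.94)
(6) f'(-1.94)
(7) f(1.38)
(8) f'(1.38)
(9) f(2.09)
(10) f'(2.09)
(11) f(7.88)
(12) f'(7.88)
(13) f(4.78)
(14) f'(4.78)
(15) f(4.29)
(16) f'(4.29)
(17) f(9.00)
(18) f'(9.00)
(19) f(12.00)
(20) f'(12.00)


(1) = -0.28
(2) = -2.31
(3) = -3.10
(4) = -5.94
(5) = 22.65
(6) = -22.05
(7) = -0.96
(8) = -3.19
(9) = -4.66
(10) = -7.74
(11) = -386.76
(12) = -157.76
(13) = -75.86
(14) = -52.43
(15) = -53.02
(16) = -41.05
(17) = -592.00
(18) = -210.00
(19) = -1474.00
(20) = -387.00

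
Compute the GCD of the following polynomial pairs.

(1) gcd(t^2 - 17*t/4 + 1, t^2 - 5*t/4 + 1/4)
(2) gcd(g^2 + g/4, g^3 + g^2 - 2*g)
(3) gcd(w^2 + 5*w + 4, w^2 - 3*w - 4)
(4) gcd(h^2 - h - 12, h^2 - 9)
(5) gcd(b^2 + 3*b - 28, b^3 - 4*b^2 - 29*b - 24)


(1) = gcd((t - 4)*(t - 1/4), (t - 1)*(t - 1/4)) = t - 1/4
(2) = gcd(g*(g + 1/4), g*(g - 1)*(g + 2)) = g
(3) = gcd((w + 1)*(w + 4), (w - 4)*(w + 1)) = w + 1
(4) = gcd((h - 4)*(h + 3), (h - 3)*(h + 3)) = h + 3
(5) = gcd((b - 4)*(b + 7), (b - 8)*(b + 1)*(b + 3)) = 1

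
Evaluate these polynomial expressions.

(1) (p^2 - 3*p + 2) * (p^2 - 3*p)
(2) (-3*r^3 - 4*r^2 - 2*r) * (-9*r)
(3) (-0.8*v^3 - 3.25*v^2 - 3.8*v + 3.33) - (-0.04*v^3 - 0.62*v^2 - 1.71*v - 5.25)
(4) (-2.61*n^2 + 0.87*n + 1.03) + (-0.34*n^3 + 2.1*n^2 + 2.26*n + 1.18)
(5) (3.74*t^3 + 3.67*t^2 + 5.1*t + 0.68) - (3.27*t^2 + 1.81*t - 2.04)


(1) = p^4 - 6*p^3 + 11*p^2 - 6*p
(2) = 27*r^4 + 36*r^3 + 18*r^2
(3) = -0.76*v^3 - 2.63*v^2 - 2.09*v + 8.58
(4) = -0.34*n^3 - 0.51*n^2 + 3.13*n + 2.21
(5) = 3.74*t^3 + 0.4*t^2 + 3.29*t + 2.72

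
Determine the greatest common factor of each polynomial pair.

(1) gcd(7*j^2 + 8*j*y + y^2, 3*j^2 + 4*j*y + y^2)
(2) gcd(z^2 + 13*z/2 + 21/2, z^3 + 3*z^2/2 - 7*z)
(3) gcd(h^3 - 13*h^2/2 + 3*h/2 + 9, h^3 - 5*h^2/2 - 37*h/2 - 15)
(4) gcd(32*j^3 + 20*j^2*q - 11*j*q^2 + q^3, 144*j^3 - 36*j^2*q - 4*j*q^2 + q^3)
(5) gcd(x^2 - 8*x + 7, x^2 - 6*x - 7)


(1) = gcd((j + y)*(7*j + y), (j + y)*(3*j + y)) = j + y
(2) = z + 7/2
(3) = gcd((h - 6)*(h - 3/2)*(h + 1), (h - 6)*(h + 1)*(h + 5/2)) = h^2 - 5*h - 6
(4) = -4*j + q
(5) = x - 7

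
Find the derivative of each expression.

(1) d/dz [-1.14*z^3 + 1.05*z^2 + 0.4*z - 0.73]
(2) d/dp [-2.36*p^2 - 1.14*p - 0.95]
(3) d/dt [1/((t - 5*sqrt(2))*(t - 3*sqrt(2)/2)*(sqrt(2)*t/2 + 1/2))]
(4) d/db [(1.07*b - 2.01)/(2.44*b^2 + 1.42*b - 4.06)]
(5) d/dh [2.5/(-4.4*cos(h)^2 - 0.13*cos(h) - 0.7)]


(1) = -3.42*z^2 + 2.1*z + 0.4
(2) = -4.72*p - 1.14
(3) = 2*(-6*sqrt(2)*t^2 + 48*t - 17*sqrt(2))/(4*t^6 - 48*sqrt(2)*t^5 + 356*t^4 - 348*sqrt(2)*t^3 - 431*t^2 + 510*sqrt(2)*t + 450)
(4) = (-2.6108*b^2 + 9.8088*b - 1.49)/(5.9536*b^4 + 6.9296*b^3 - 17.7964*b^2 - 11.5304*b + 16.4836)
(5) = -(22.0*cos(h) + 0.325)*sin(h)/(4.4*cos(h)^2 + 0.13*cos(h) + 0.7)^2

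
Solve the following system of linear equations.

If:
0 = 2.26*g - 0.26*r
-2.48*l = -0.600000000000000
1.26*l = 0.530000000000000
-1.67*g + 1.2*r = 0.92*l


Then:
No Solution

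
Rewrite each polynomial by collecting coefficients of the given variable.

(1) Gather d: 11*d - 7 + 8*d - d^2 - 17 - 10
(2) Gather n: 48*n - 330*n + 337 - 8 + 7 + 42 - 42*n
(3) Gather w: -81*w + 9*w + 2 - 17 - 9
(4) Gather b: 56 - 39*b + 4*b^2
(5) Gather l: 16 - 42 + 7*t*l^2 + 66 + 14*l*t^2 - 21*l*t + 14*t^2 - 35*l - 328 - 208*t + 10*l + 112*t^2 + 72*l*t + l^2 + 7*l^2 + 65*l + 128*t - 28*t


(1) = -d^2 + 19*d - 34
(2) = 378 - 324*n
(3) = -72*w - 24
(4) = 4*b^2 - 39*b + 56
(5) = l^2*(7*t + 8) + l*(14*t^2 + 51*t + 40) + 126*t^2 - 108*t - 288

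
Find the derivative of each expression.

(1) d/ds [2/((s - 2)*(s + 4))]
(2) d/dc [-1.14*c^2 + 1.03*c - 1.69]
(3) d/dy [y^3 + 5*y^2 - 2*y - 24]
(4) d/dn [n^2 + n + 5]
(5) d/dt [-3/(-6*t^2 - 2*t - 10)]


(1) = 4*(-s - 1)/(s^4 + 4*s^3 - 12*s^2 - 32*s + 64)
(2) = 1.03 - 2.28*c
(3) = 3*y^2 + 10*y - 2
(4) = 2*n + 1
(5) = 3*(-6*t - 1)/(2*(3*t^2 + t + 5)^2)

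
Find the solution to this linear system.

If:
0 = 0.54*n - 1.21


Then:
n = 2.24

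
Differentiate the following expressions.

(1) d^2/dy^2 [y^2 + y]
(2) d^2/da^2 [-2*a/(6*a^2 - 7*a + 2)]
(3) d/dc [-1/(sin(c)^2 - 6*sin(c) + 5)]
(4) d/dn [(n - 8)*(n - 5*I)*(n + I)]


(1) = 2
(2) = 4*(-a*(12*a - 7)^2 + (18*a - 7)*(6*a^2 - 7*a + 2))/(6*a^2 - 7*a + 2)^3
(3) = 2*(sin(c) - 3)*cos(c)/(sin(c)^2 - 6*sin(c) + 5)^2
(4) = 3*n^2 - 8*n*(2 + I) + 5 + 32*I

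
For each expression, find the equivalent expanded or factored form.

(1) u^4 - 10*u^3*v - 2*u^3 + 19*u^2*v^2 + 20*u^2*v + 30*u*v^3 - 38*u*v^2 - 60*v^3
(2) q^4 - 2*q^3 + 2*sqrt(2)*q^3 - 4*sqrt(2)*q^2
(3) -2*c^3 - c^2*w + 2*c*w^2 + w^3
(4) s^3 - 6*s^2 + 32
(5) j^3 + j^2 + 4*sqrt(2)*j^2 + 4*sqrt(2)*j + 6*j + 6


(1) = (u - 2)*(u - 6*v)*(u - 5*v)*(u + v)
(2) = q^2*(q - 2)*(q + 2*sqrt(2))
(3) = (-c + w)*(c + w)*(2*c + w)
(4) = (s - 4)^2*(s + 2)
(5) = (j + 1)*(j + sqrt(2))*(j + 3*sqrt(2))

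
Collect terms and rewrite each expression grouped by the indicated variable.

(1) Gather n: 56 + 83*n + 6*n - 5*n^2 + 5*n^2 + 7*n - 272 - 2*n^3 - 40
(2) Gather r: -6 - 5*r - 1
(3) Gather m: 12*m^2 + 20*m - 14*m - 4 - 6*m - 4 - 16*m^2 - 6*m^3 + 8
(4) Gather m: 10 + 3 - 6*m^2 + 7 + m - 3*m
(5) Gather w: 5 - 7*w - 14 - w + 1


(1) = -2*n^3 + 96*n - 256
(2) = -5*r - 7
(3) = -6*m^3 - 4*m^2
(4) = -6*m^2 - 2*m + 20
(5) = -8*w - 8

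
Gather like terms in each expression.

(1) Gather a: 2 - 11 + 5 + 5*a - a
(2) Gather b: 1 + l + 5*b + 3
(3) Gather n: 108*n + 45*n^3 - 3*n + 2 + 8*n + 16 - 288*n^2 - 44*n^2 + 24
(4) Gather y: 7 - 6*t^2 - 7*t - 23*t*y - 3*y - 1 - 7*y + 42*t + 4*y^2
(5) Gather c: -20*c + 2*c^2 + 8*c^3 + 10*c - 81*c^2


(1) = 4*a - 4
(2) = 5*b + l + 4
(3) = 45*n^3 - 332*n^2 + 113*n + 42
(4) = -6*t^2 + 35*t + 4*y^2 + y*(-23*t - 10) + 6
(5) = 8*c^3 - 79*c^2 - 10*c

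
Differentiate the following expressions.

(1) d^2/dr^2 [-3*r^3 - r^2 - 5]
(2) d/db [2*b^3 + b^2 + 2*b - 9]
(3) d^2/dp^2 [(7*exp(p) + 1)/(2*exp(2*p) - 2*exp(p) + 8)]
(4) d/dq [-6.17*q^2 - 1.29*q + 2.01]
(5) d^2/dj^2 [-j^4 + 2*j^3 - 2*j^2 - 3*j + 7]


(1) = -18*r - 2
(2) = 6*b^2 + 2*b + 2
(3) = (7*exp(4*p) + 11*exp(3*p) - 171*exp(2*p) + 13*exp(p) + 116)*exp(p)/(2*(exp(6*p) - 3*exp(5*p) + 15*exp(4*p) - 25*exp(3*p) + 60*exp(2*p) - 48*exp(p) + 64))
(4) = -12.34*q - 1.29
(5) = -12*j^2 + 12*j - 4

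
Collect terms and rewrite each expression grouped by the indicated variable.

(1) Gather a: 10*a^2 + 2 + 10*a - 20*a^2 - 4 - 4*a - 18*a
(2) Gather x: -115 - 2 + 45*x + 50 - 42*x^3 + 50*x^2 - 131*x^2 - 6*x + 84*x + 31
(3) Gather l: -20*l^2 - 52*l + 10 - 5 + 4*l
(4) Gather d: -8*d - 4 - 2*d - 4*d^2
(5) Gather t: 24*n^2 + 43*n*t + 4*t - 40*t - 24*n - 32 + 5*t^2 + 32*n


(1) = -10*a^2 - 12*a - 2
(2) = -42*x^3 - 81*x^2 + 123*x - 36
(3) = -20*l^2 - 48*l + 5
(4) = -4*d^2 - 10*d - 4
(5) = 24*n^2 + 8*n + 5*t^2 + t*(43*n - 36) - 32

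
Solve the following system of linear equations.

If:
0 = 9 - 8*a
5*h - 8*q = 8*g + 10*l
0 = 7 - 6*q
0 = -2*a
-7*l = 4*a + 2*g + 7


Then:
No Solution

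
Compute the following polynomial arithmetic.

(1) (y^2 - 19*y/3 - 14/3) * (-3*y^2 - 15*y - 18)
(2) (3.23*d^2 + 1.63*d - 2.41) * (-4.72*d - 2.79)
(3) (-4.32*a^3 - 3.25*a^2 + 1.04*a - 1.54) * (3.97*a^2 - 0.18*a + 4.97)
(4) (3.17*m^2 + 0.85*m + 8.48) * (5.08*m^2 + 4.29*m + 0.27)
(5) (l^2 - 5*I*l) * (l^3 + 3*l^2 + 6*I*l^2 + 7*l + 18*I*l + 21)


(1) = -3*y^4 + 4*y^3 + 91*y^2 + 184*y + 84
(2) = -15.2456*d^3 - 16.7053*d^2 + 6.8275*d + 6.7239
(3) = -17.1504*a^5 - 12.1249*a^4 - 16.7566*a^3 - 22.4535*a^2 + 5.446*a - 7.6538
(4) = 16.1036*m^4 + 17.9173*m^3 + 47.5808*m^2 + 36.6087*m + 2.2896
(5) = l^5 + 3*l^4 + I*l^4 + 37*l^3 + 3*I*l^3 + 111*l^2 - 35*I*l^2 - 105*I*l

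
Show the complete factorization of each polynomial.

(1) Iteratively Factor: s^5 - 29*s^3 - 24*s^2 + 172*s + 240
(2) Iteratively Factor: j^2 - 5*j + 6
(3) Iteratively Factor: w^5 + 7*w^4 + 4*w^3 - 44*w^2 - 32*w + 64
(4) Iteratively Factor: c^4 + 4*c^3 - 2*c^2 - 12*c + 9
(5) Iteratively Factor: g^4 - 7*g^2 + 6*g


(1) = (s + 2)*(s^4 - 2*s^3 - 25*s^2 + 26*s + 120) = (s - 5)*(s + 2)*(s^3 + 3*s^2 - 10*s - 24) = (s - 5)*(s + 2)^2*(s^2 + s - 12) = (s - 5)*(s - 3)*(s + 2)^2*(s + 4)
(2) = (j - 3)*(j - 2)
(3) = (w + 4)*(w^4 + 3*w^3 - 8*w^2 - 12*w + 16) = (w - 1)*(w + 4)*(w^3 + 4*w^2 - 4*w - 16) = (w - 2)*(w - 1)*(w + 4)*(w^2 + 6*w + 8) = (w - 2)*(w - 1)*(w + 4)^2*(w + 2)
(4) = (c - 1)*(c^3 + 5*c^2 + 3*c - 9) = (c - 1)^2*(c^2 + 6*c + 9) = (c - 1)^2*(c + 3)*(c + 3)
(5) = (g + 3)*(g^3 - 3*g^2 + 2*g) = (g - 2)*(g + 3)*(g^2 - g) = (g - 2)*(g - 1)*(g + 3)*(g)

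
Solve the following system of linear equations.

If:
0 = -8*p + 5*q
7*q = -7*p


Then:
p = 0
q = 0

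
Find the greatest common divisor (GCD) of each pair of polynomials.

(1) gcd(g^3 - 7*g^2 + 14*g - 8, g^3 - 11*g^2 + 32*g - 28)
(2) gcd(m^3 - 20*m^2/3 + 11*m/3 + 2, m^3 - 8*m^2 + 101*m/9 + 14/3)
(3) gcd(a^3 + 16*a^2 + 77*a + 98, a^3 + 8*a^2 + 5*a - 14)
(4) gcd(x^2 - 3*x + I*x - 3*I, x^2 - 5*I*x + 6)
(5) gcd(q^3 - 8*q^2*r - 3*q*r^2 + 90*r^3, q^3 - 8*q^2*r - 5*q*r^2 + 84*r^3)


(1) = gcd((g - 4)*(g - 2)*(g - 1), (g - 7)*(g - 2)^2) = g - 2
(2) = m^2 - 17*m/3 - 2
(3) = gcd((a + 2)*(a + 7)^2, (a - 1)*(a + 2)*(a + 7)) = a^2 + 9*a + 14
(4) = x + I
(5) = q + 3*r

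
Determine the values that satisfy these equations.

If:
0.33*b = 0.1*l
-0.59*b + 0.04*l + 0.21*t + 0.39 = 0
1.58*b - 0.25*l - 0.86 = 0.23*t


Then:
b = 1.71
l = 5.64
t = 1.87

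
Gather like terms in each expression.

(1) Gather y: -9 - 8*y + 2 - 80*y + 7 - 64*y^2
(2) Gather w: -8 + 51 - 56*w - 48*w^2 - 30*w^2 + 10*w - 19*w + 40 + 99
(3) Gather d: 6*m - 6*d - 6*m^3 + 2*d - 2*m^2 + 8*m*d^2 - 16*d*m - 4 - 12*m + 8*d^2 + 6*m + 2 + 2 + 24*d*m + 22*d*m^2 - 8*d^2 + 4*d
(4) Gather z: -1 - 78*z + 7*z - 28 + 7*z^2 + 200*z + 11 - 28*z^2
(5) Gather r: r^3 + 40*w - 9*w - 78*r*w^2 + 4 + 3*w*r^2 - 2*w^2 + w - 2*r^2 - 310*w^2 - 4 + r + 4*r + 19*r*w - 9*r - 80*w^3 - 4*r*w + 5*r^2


(1) = -64*y^2 - 88*y
(2) = -78*w^2 - 65*w + 182
(3) = 8*d^2*m + d*(22*m^2 + 8*m) - 6*m^3 - 2*m^2
(4) = -21*z^2 + 129*z - 18
(5) = r^3 + r^2*(3*w + 3) + r*(-78*w^2 + 15*w - 4) - 80*w^3 - 312*w^2 + 32*w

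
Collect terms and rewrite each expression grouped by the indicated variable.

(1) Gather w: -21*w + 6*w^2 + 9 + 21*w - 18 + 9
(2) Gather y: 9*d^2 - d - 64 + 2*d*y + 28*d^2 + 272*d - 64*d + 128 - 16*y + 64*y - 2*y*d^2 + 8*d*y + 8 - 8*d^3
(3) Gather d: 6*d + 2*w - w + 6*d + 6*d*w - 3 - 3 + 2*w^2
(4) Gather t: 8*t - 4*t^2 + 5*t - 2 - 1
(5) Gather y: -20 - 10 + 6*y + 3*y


(1) = 6*w^2
(2) = -8*d^3 + 37*d^2 + 207*d + y*(-2*d^2 + 10*d + 48) + 72
(3) = d*(6*w + 12) + 2*w^2 + w - 6
(4) = -4*t^2 + 13*t - 3
(5) = 9*y - 30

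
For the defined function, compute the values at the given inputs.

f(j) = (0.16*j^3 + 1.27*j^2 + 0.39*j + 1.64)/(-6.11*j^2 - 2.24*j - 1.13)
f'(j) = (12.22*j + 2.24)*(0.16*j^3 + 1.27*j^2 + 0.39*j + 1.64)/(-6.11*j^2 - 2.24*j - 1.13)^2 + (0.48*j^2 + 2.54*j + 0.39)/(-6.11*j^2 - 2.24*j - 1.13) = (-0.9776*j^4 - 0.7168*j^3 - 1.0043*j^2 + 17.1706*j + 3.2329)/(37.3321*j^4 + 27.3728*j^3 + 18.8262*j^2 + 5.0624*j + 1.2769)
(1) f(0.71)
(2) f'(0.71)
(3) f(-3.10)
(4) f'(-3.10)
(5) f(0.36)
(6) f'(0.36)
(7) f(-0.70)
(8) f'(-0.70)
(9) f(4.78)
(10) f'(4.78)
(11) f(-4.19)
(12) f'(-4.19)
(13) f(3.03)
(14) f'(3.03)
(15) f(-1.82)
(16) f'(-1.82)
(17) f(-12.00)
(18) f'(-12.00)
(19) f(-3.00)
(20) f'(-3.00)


(1) = -0.45
(2) = 0.43
(3) = -0.15
(4) = -0.05
(5) = -0.72
(6) = 1.24
(7) = -0.76
(8) = -1.42
(9) = -0.33
(10) = -0.02
(11) = -0.11
(12) = -0.03
(13) = -0.30
(14) = -0.01
(15) = -0.24
(16) = -0.13
(17) = 0.11
(18) = -0.03
(19) = -0.15
(20) = -0.05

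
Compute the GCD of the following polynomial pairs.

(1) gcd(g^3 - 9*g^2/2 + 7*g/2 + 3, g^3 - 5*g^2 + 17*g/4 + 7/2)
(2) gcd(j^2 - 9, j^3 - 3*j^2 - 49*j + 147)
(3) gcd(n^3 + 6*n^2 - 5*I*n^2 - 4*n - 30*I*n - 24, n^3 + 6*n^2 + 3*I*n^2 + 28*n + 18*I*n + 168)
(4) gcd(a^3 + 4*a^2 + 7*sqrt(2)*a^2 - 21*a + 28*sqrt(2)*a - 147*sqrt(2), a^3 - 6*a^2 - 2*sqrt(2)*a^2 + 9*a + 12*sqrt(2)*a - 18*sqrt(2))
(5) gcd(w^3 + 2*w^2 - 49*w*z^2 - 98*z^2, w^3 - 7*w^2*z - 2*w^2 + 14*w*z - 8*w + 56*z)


(1) = gcd((g - 3)*(g - 2)*(g + 1/2), (g - 7/2)*(g - 2)*(g + 1/2)) = g^2 - 3*g/2 - 1
(2) = gcd((j - 3)*(j + 3), (j - 7)*(j - 3)*(j + 7)) = j - 3
(3) = gcd((n + 6)*(n - 4*I)*(n - I), (n + 6)*(n - 4*I)*(n + 7*I)) = n^2 + n*(6 - 4*I) - 24*I
(4) = gcd((a - 3)*(a + 7)*(a + 7*sqrt(2)), (a - 3)^2*(a - 2*sqrt(2))) = a - 3
(5) = -w^2 + 7*w*z - 2*w + 14*z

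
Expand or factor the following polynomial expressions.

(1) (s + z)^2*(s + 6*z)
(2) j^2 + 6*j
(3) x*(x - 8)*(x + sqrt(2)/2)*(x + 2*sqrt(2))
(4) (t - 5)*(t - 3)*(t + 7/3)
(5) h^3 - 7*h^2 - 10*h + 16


(1) = s^3 + 8*s^2*z + 13*s*z^2 + 6*z^3
(2) = j*(j + 6)
(3) = x^4 - 8*x^3 + 5*sqrt(2)*x^3/2 - 20*sqrt(2)*x^2 + 2*x^2 - 16*x
(4) = t^3 - 17*t^2/3 - 11*t/3 + 35
(5) = (h - 8)*(h - 1)*(h + 2)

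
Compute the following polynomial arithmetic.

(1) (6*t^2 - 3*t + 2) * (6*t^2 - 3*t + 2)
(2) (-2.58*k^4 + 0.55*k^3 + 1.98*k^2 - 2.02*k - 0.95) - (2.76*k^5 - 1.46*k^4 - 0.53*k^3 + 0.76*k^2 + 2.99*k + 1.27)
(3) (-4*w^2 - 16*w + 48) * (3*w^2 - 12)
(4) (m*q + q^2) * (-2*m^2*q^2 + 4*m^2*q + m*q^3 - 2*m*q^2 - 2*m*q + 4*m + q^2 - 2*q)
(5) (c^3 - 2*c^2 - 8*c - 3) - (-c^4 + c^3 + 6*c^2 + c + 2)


(1) = 36*t^4 - 36*t^3 + 33*t^2 - 12*t + 4
(2) = -2.76*k^5 - 1.12*k^4 + 1.08*k^3 + 1.22*k^2 - 5.01*k - 2.22
(3) = -12*w^4 - 48*w^3 + 192*w^2 + 192*w - 576
(4) = -2*m^3*q^3 + 4*m^3*q^2 - m^2*q^4 + 2*m^2*q^3 - 2*m^2*q^2 + 4*m^2*q + m*q^5 - 2*m*q^4 - m*q^3 + 2*m*q^2 + q^4 - 2*q^3
(5) = c^4 - 8*c^2 - 9*c - 5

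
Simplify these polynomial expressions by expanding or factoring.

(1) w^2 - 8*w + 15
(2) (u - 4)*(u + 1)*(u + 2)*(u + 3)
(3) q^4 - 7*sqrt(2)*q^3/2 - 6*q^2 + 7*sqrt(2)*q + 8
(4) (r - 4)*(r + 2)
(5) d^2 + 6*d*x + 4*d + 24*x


(1) = (w - 5)*(w - 3)
(2) = u^4 + 2*u^3 - 13*u^2 - 38*u - 24
(3) = (q - 4*sqrt(2))*(q - sqrt(2))*(q + sqrt(2)/2)*(q + sqrt(2))
(4) = r^2 - 2*r - 8
(5) = (d + 4)*(d + 6*x)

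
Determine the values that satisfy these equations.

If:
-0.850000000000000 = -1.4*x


Then:
x = 0.61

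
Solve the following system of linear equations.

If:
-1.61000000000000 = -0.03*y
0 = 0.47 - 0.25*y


Then:
No Solution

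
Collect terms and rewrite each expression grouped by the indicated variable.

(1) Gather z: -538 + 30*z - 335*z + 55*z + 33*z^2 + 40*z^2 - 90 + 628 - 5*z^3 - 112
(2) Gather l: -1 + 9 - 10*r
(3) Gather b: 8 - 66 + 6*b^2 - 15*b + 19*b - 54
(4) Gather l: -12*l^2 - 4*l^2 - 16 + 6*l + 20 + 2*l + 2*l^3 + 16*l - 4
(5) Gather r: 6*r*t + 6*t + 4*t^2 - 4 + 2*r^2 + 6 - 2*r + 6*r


(1) = -5*z^3 + 73*z^2 - 250*z - 112
(2) = 8 - 10*r
(3) = 6*b^2 + 4*b - 112
(4) = 2*l^3 - 16*l^2 + 24*l
(5) = 2*r^2 + r*(6*t + 4) + 4*t^2 + 6*t + 2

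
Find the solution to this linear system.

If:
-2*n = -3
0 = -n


Then:
No Solution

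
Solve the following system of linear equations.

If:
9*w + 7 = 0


Then:
w = -7/9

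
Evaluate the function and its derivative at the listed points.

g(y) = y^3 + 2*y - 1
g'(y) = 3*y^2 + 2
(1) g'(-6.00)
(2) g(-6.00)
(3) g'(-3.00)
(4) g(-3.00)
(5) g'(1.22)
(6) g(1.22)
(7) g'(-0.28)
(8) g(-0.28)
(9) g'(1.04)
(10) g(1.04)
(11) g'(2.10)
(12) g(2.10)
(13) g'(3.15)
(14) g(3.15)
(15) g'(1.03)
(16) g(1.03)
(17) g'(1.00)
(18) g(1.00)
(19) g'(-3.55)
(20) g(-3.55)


(1) = 110.00
(2) = -229.00
(3) = 29.00
(4) = -34.00
(5) = 6.47
(6) = 3.26
(7) = 2.24
(8) = -1.58
(9) = 5.24
(10) = 2.20
(11) = 15.23
(12) = 12.46
(13) = 31.77
(14) = 36.56
(15) = 5.18
(16) = 2.15
(17) = 5.00
(18) = 2.00
(19) = 39.81
(20) = -52.84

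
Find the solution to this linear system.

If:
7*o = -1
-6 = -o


Then:
No Solution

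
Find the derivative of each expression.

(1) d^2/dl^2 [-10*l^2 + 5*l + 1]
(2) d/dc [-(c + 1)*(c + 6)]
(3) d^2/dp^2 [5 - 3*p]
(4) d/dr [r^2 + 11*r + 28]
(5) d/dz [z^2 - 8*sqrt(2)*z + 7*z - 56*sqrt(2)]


(1) = -20
(2) = -2*c - 7
(3) = 0
(4) = 2*r + 11
(5) = 2*z - 8*sqrt(2) + 7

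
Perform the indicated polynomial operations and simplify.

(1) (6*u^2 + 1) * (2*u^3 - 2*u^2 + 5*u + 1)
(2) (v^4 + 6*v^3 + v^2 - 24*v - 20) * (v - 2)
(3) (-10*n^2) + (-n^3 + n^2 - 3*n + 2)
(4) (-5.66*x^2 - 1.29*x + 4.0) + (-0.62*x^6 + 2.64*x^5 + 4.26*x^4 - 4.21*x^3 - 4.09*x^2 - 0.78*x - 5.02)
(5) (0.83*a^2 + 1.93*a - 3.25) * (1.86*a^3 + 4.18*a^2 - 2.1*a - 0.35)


(1) = 12*u^5 - 12*u^4 + 32*u^3 + 4*u^2 + 5*u + 1
(2) = v^5 + 4*v^4 - 11*v^3 - 26*v^2 + 28*v + 40
(3) = -n^3 - 9*n^2 - 3*n + 2
(4) = -0.62*x^6 + 2.64*x^5 + 4.26*x^4 - 4.21*x^3 - 9.75*x^2 - 2.07*x - 1.02
(5) = 1.5438*a^5 + 7.0592*a^4 + 0.2794*a^3 - 17.9285*a^2 + 6.1495*a + 1.1375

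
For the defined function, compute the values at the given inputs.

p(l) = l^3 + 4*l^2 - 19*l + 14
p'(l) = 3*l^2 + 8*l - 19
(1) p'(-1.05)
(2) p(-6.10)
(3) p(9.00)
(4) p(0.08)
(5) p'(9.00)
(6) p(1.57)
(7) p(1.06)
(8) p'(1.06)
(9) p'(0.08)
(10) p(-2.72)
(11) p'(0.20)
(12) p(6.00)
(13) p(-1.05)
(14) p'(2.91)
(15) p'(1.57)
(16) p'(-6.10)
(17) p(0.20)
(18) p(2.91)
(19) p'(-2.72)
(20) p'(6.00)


(1) = -24.09
(2) = 51.76
(3) = 896.00
(4) = 12.51
(5) = 296.00
(6) = -2.10
(7) = -0.45
(8) = -7.15
(9) = -18.34
(10) = 75.15
(11) = -17.28
(12) = 260.00
(13) = 37.20
(14) = 29.68
(15) = 0.95
(16) = 43.83
(17) = 10.37
(18) = 17.22
(19) = -18.56
(20) = 137.00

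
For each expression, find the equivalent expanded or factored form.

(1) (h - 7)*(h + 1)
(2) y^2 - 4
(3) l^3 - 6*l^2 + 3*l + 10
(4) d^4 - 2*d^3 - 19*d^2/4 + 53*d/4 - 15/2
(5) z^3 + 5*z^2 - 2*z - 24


(1) = h^2 - 6*h - 7
(2) = (y - 2)*(y + 2)
(3) = (l - 5)*(l - 2)*(l + 1)
(4) = (d - 2)*(d - 3/2)*(d - 1)*(d + 5/2)
(5) = (z - 2)*(z + 3)*(z + 4)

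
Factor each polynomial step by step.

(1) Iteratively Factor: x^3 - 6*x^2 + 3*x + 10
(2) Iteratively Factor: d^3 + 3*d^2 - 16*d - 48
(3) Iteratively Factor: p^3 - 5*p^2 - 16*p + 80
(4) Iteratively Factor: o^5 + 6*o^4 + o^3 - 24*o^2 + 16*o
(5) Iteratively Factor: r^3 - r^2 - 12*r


(1) = (x - 5)*(x^2 - x - 2) = (x - 5)*(x - 2)*(x + 1)
(2) = (d - 4)*(d^2 + 7*d + 12) = (d - 4)*(d + 3)*(d + 4)
(3) = (p + 4)*(p^2 - 9*p + 20) = (p - 5)*(p + 4)*(p - 4)
(4) = (o)*(o^4 + 6*o^3 + o^2 - 24*o + 16) = o*(o - 1)*(o^3 + 7*o^2 + 8*o - 16) = o*(o - 1)^2*(o^2 + 8*o + 16) = o*(o - 1)^2*(o + 4)*(o + 4)
(5) = (r - 4)*(r^2 + 3*r) = r*(r - 4)*(r + 3)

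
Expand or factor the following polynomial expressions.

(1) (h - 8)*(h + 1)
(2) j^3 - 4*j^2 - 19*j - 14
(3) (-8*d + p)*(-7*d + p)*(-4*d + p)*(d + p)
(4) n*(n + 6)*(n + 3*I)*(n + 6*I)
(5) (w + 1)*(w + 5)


(1) = h^2 - 7*h - 8
(2) = (j - 7)*(j + 1)*(j + 2)
(3) = -224*d^4 - 108*d^3*p + 97*d^2*p^2 - 18*d*p^3 + p^4
(4) = n^4 + 6*n^3 + 9*I*n^3 - 18*n^2 + 54*I*n^2 - 108*n
(5) = w^2 + 6*w + 5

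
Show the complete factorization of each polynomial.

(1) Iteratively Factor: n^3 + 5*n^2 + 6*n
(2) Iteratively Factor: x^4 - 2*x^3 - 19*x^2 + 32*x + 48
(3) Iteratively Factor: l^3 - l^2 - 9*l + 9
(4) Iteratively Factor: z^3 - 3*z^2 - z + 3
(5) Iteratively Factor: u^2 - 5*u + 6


(1) = (n)*(n^2 + 5*n + 6) = n*(n + 3)*(n + 2)
(2) = (x - 4)*(x^3 + 2*x^2 - 11*x - 12) = (x - 4)*(x + 1)*(x^2 + x - 12) = (x - 4)*(x + 1)*(x + 4)*(x - 3)
(3) = (l + 3)*(l^2 - 4*l + 3) = (l - 3)*(l + 3)*(l - 1)
(4) = (z - 3)*(z^2 - 1) = (z - 3)*(z + 1)*(z - 1)
(5) = (u - 3)*(u - 2)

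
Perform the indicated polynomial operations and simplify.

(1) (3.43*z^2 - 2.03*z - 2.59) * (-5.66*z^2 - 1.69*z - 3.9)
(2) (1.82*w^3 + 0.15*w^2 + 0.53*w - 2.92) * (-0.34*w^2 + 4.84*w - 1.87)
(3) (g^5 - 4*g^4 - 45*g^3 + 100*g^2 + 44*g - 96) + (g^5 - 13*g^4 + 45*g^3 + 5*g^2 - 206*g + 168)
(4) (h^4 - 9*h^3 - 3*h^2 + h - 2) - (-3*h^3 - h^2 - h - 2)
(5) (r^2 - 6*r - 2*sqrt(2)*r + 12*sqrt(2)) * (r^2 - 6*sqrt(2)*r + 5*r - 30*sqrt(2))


(1) = -19.4138*z^4 + 5.6931*z^3 + 4.7131*z^2 + 12.2941*z + 10.101
(2) = -0.6188*w^5 + 8.7578*w^4 - 2.8576*w^3 + 3.2775*w^2 - 15.1239*w + 5.4604
(3) = 2*g^5 - 17*g^4 + 105*g^2 - 162*g + 72
(4) = h^4 - 6*h^3 - 2*h^2 + 2*h
(5) = r^4 - 8*sqrt(2)*r^3 - r^3 - 6*r^2 + 8*sqrt(2)*r^2 - 24*r + 240*sqrt(2)*r - 720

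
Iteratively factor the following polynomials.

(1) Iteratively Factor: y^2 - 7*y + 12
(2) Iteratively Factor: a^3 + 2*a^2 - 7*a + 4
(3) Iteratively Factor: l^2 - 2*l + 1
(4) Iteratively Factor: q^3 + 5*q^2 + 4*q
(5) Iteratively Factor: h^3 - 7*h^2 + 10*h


(1) = (y - 3)*(y - 4)
(2) = (a - 1)*(a^2 + 3*a - 4) = (a - 1)*(a + 4)*(a - 1)
(3) = (l - 1)*(l - 1)
(4) = (q)*(q^2 + 5*q + 4) = q*(q + 4)*(q + 1)
(5) = (h - 5)*(h^2 - 2*h) = (h - 5)*(h - 2)*(h)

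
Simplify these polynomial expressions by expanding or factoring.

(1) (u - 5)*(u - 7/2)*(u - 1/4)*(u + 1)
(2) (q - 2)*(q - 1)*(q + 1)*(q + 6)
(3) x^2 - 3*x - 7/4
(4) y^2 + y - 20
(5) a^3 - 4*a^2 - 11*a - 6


(1) = u^4 - 31*u^3/4 + 87*u^2/8 + 61*u/4 - 35/8
(2) = q^4 + 4*q^3 - 13*q^2 - 4*q + 12
(3) = (x - 7/2)*(x + 1/2)
(4) = (y - 4)*(y + 5)
(5) = (a - 6)*(a + 1)^2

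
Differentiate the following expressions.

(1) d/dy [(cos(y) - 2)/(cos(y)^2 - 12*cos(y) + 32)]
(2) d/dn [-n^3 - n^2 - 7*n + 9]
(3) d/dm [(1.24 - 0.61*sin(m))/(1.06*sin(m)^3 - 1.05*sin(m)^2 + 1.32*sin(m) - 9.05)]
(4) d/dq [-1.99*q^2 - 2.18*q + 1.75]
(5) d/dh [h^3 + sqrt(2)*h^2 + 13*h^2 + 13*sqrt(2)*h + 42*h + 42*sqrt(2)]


(1) = (cos(y)^2 - 4*cos(y) - 8)*sin(y)/(cos(y)^2 - 12*cos(y) + 32)^2
(2) = -3*n^2 - 2*n - 7
(3) = (1.2932*sin(m)^3 - 4.5837*sin(m)^2 + 2.604*sin(m) + 3.8837)*cos(m)/(1.1236*sin(m)^6 - 2.226*sin(m)^5 + 3.9009*sin(m)^4 - 21.958*sin(m)^3 + 20.7474*sin(m)^2 - 23.892*sin(m) + 81.9025)
(4) = -3.98*q - 2.18
(5) = 3*h^2 + 2*sqrt(2)*h + 26*h + 13*sqrt(2) + 42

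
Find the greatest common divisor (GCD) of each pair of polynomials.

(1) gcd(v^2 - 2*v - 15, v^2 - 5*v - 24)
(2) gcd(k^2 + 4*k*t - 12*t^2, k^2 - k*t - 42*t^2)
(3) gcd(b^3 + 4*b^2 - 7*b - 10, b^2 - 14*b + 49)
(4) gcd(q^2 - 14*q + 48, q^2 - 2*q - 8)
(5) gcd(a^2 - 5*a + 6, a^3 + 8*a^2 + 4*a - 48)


(1) = gcd((v - 5)*(v + 3), (v - 8)*(v + 3)) = v + 3
(2) = gcd((k - 2*t)*(k + 6*t), (k - 7*t)*(k + 6*t)) = k + 6*t
(3) = 1
(4) = gcd((q - 8)*(q - 6), (q - 4)*(q + 2)) = 1
(5) = a - 2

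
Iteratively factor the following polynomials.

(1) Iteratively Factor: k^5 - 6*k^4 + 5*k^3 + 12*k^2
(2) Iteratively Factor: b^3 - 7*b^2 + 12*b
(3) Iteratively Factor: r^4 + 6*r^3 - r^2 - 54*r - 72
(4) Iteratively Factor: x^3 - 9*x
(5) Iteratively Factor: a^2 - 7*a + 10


(1) = (k)*(k^4 - 6*k^3 + 5*k^2 + 12*k) = k^2*(k^3 - 6*k^2 + 5*k + 12) = k^2*(k - 3)*(k^2 - 3*k - 4) = k^2*(k - 4)*(k - 3)*(k + 1)
(2) = (b - 3)*(b^2 - 4*b) = (b - 4)*(b - 3)*(b)
(3) = (r + 4)*(r^3 + 2*r^2 - 9*r - 18) = (r + 2)*(r + 4)*(r^2 - 9) = (r - 3)*(r + 2)*(r + 4)*(r + 3)
(4) = (x)*(x^2 - 9) = x*(x + 3)*(x - 3)
(5) = (a - 5)*(a - 2)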